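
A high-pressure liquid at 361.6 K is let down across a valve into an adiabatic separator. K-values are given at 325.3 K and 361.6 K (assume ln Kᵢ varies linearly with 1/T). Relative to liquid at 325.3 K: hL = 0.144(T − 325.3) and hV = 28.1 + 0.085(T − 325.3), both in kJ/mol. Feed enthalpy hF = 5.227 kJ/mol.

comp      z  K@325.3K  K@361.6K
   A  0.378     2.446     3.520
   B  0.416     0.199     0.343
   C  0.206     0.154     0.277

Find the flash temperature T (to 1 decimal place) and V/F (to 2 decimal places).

Adiabatic flash: solve Rachford–Rice at each trial T, then check hF = ψ·hV(T) + (1−ψ)·hL(T).
  T = 325.3 K: K = (2.446, 0.199, 0.154), RR gives ψ = 0.033, H_out = 0.931 kJ/mol
  T = 361.6 K: K = (3.520, 0.343, 0.277), RR gives ψ = 0.310, H_out = 13.266 kJ/mol
  T = 343.5 K: K = (2.964, 0.265, 0.210), RR gives ψ = 0.185, H_out = 7.625 kJ/mol
  T = 334.4 K: K = (2.700, 0.231, 0.181), RR gives ψ = 0.115, H_out = 4.479 kJ/mol
  T = 338.9 K: K = (2.829, 0.247, 0.195), RR gives ψ = 0.151, H_out = 6.074 kJ/mol
  T = 336.6 K: K = (2.763, 0.239, 0.187), RR gives ψ = 0.133, H_out = 5.269 kJ/mol
Linear interpolation between T = 334.4 (H_out = 4.479) and T = 336.6 (H_out = 5.269) on hF = 5.227 gives T ≈ 336.5 K, at which ψ = 0.13.

T = 336.5 K, V/F = 0.13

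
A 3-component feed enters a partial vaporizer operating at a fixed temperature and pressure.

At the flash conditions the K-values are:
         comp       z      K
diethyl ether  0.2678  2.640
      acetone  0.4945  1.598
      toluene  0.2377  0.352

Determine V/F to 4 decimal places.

Rachford–Rice: g(V/F) = Σ zᵢ(Kᵢ−1)/(1+V/F(Kᵢ−1)) = 0.
g(0) = ΣzᵢKᵢ − 1 = 0.5809 and g(1) = 1 − Σzᵢ/Kᵢ = -0.0862, so a root lies in (0, 1).
Newton iteration, V/F⁰ = 0.45:
  V/F = 0.4500: g = 0.26827, g' = -0.5471 → V/F = 0.9403
  V/F = 0.9403: g = -0.03223, g' = -0.8379 → V/F = 0.9019
  V/F = 0.9019: g = -0.00136, g' = -0.7697 → V/F = 0.9001
Converged at V/F = 0.9001.

V/F = 0.9001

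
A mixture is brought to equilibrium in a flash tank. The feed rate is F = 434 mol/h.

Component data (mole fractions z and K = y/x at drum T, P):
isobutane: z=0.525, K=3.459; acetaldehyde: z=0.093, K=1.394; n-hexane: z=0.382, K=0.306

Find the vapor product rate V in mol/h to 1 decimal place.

V = 299.0 mol/h

Newton–Raphson from β = 0.5:
  β = 0.500: g = 0.2037, g' = -1.080 → β = 0.689
Converged at β = 0.689.
Then V = β·F = 0.6890·434 = 299.0 mol/h and L = F − V = 135.0 mol/h.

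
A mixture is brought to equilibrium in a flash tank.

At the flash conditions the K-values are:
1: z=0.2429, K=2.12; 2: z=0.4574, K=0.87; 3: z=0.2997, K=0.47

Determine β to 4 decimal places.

Material balance + equilibrium reduce to Σ zᵢ(Kᵢ−1)/(1+β(Kᵢ−1)) = 0.
Check two-phase: ΣzᵢKᵢ = 1.0537 > 1 and Σzᵢ/Kᵢ = 1.2780 > 1, so g(0) = 0.0537 > 0 and g(1) = -0.2780 < 0.
Iterate (Newton) starting at β = 0.5:
  β = 0.5000: g = -0.10532, g' = -0.2899 → β = 0.1367
  β = 0.1367: g = 0.00414, g' = -0.3350 → β = 0.1491
Converged at β = 0.1491.

β = 0.1491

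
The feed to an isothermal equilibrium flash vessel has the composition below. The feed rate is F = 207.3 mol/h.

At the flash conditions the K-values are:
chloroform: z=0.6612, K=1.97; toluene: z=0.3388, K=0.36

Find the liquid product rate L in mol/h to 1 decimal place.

Material balance + equilibrium reduce to Σ zᵢ(Kᵢ−1)/(1+β(Kᵢ−1)) = 0.
Feasibility: ΣzᵢKᵢ = 1.4245, Σzᵢ/Kᵢ = 1.2767 — both > 1, two phases present.
Iterate (Newton) starting at β = 0.42:
  β = 0.4200: g = 0.15917, g' = -0.5736 → β = 0.6975
  β = 0.6975: g = -0.00911, g' = -0.6741 → β = 0.6840
  β = 0.6840: g = -0.00007, g' = -0.6638 → β = 0.6838
Converged at β = 0.6838.
Then V = β·F = 0.6838·207.3 = 141.8 mol/h and L = F − V = 65.5 mol/h.

L = 65.5 mol/h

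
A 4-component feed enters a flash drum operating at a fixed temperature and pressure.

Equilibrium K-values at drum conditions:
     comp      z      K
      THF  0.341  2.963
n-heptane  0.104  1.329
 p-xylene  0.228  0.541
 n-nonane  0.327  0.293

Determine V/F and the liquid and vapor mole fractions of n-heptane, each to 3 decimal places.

V/F = 0.345, x_n-heptane = 0.093, y_n-heptane = 0.124

Rachford–Rice: g(V/F) = Σ zᵢ(Kᵢ−1)/(1+V/F(Kᵢ−1)) = 0.
g(0) = ΣzᵢKᵢ − 1 = 0.368 and g(1) = 1 − Σzᵢ/Kᵢ = -0.731, so a root lies in (0, 1).
Iterate (Newton) starting at V/F = 0.5:
  V/F = 0.500: g = -0.1262, g' = -0.815 → V/F = 0.345
Converged at V/F = 0.345.
Compositions from xᵢ = zᵢ/(1+V/F(Kᵢ−1)), yᵢ = Kᵢxᵢ:
  THF: x = 0.203, y = 0.603
  n-heptane: x = 0.093, y = 0.124
  p-xylene: x = 0.271, y = 0.147
  n-nonane: x = 0.432, y = 0.127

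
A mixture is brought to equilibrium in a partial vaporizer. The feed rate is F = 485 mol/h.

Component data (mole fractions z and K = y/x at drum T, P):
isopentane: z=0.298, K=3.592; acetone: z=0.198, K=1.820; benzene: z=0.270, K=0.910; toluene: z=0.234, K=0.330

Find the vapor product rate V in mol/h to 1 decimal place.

V = 378.4 mol/h

Material balance + equilibrium reduce to Σ zᵢ(Kᵢ−1)/(1+β(Kᵢ−1)) = 0.
Check two-phase: ΣzᵢKᵢ = 1.754 > 1 and Σzᵢ/Kᵢ = 1.198 > 1, so g(0) = 0.754 > 0 and g(1) = -0.198 < 0.
Newton iteration, β⁰ = 0.52:
  β = 0.520: g = 0.1767, g' = -0.678 → β = 0.780
Converged at β = 0.780.
Then V = β·F = 0.7801·485 = 378.4 mol/h and L = F − V = 106.6 mol/h.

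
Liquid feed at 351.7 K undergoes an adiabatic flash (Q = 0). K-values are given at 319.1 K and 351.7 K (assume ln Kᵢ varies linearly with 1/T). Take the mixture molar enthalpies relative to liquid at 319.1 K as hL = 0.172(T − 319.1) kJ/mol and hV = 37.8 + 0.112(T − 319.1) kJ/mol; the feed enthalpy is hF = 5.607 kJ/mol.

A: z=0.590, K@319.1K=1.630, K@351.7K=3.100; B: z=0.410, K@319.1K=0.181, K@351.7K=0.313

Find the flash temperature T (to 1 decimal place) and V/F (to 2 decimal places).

T = 321.0 K, V/F = 0.14

Adiabatic flash: solve Rachford–Rice at each trial T, then check hF = ψ·hV(T) + (1−ψ)·hL(T).
  T = 319.1 K: K = (1.630, 0.181), RR gives ψ = 0.070, H_out = 2.631 kJ/mol
  T = 351.7 K: K = (3.100, 0.313), RR gives ψ = 0.664, H_out = 29.392 kJ/mol
  T = 335.4 K: K = (2.283, 0.241), RR gives ψ = 0.458, H_out = 19.670 kJ/mol
  T = 327.2 K: K = (1.935, 0.210), RR gives ψ = 0.308, H_out = 12.886 kJ/mol
  T = 323.1 K: K = (1.776, 0.195), RR gives ψ = 0.204, H_out = 8.366 kJ/mol
  T = 321.1 K: K = (1.702, 0.188), RR gives ψ = 0.142, H_out = 5.707 kJ/mol
Linear interpolation between T = 319.1 (H_out = 2.631) and T = 321.1 (H_out = 5.707) on hF = 5.607 gives T ≈ 321.0 K, at which ψ = 0.14.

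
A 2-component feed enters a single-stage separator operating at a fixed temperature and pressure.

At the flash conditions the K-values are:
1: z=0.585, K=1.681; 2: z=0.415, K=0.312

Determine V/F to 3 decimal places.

V/F = 0.241

Material balance + equilibrium reduce to Σ zᵢ(Kᵢ−1)/(1+V/F(Kᵢ−1)) = 0.
Feasibility: ΣzᵢKᵢ = 1.113, Σzᵢ/Kᵢ = 1.678 — both > 1, two phases present.
Newton iteration, V/F⁰ = 0.5:
  V/F = 0.500: g = -0.1381, g' = -0.607 → V/F = 0.273
  V/F = 0.273: g = -0.0155, g' = -0.491 → V/F = 0.241
Converged at V/F = 0.241.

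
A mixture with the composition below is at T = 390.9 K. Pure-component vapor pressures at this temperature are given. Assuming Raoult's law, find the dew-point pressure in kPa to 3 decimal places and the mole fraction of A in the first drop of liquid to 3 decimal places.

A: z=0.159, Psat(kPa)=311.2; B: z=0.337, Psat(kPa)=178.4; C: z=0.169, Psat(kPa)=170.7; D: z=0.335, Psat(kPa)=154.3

Pdew = 179.821 kPa, x_A = 0.092

At the dew point ψ → 1, so Σzᵢ/Kᵢ = 1 with Kᵢ = Pᵢˢᵃᵗ/P ⇒ 1/P = Σzᵢ/Pᵢˢᵃᵗ.
1/P = 0.159/311.2 + 0.337/178.4 + 0.169/170.7 + 0.335/154.3 = 0.005561 ⇒ P = 179.821 kPa
xᵢ = zᵢP/Pᵢˢᵃᵗ ⇒ x_A = 0.159·179.821/311.2 = 0.092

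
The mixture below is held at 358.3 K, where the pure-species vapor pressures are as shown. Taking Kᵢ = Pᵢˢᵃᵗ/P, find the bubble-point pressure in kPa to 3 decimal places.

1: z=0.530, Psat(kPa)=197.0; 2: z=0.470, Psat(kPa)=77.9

At the bubble point ψ → 0, so ΣzᵢKᵢ = 1 with Kᵢ = Pᵢˢᵃᵗ/P ⇒ P = ΣzᵢPᵢˢᵃᵗ.
P = 0.530·197.0 + 0.470·77.9 = 141.023 kPa

Pbub = 141.023 kPa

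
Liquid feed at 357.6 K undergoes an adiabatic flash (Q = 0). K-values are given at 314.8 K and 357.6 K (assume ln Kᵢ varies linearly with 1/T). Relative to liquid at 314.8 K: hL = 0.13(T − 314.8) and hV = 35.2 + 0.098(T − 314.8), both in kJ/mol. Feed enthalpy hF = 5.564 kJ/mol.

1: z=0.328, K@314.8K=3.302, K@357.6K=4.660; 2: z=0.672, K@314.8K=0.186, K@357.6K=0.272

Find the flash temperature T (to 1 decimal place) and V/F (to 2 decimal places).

T = 320.6 K, V/F = 0.14

Adiabatic flash: solve Rachford–Rice at each trial T, then check hF = ψ·hV(T) + (1−ψ)·hL(T).
  T = 314.8 K: K = (3.302, 0.186), RR gives ψ = 0.111, H_out = 3.908 kJ/mol
  T = 357.6 K: K = (4.660, 0.272), RR gives ψ = 0.267, H_out = 14.595 kJ/mol
  T = 336.2 K: K = (3.966, 0.228), RR gives ψ = 0.198, H_out = 9.620 kJ/mol
  T = 325.5 K: K = (3.630, 0.206), RR gives ψ = 0.158, H_out = 6.891 kJ/mol
  T = 320.1 K: K = (3.463, 0.196), RR gives ψ = 0.135, H_out = 5.424 kJ/mol
  T = 322.8 K: K = (3.546, 0.201), RR gives ψ = 0.147, H_out = 6.166 kJ/mol
  T = 321.5 K: K = (3.506, 0.199), RR gives ψ = 0.141, H_out = 5.811 kJ/mol
Linear interpolation between T = 320.1 (H_out = 5.424) and T = 321.5 (H_out = 5.811) on hF = 5.564 gives T ≈ 320.6 K, at which ψ = 0.14.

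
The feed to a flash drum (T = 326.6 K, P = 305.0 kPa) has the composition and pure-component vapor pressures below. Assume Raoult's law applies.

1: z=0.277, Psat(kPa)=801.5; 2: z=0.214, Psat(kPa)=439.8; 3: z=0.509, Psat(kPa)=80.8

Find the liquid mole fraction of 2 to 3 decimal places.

x_2 = 0.198

Raoult's law: Kᵢ = Pᵢˢᵃᵗ/P = Pᵢˢᵃᵗ/305.0.
  K_1 = 801.5/305.0 = 2.62787, K_2 = 439.8/305.0 = 1.44197, K_3 = 80.8/305.0 = 0.26492
Iterate (Newton) starting at ψ = 0.5:
  ψ = 0.500: g = -0.2655, g' = -0.939 → ψ = 0.217
  ψ = 0.217: g = -0.0257, g' = -0.825 → ψ = 0.186
Converged at ψ = 0.186.
Compositions from xᵢ = zᵢ/(1+ψ(Kᵢ−1)), yᵢ = Kᵢxᵢ:
  1: x = 0.213, y = 0.559
  2: x = 0.198, y = 0.285
  3: x = 0.590, y = 0.156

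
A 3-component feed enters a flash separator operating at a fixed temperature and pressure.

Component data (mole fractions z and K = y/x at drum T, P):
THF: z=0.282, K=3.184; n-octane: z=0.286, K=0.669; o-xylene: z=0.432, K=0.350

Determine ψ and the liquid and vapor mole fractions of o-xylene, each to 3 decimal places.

Material balance + equilibrium reduce to Σ zᵢ(Kᵢ−1)/(1+ψ(Kᵢ−1)) = 0.
g(0) = ΣzᵢKᵢ − 1 = 0.240 and g(1) = 1 − Σzᵢ/Kᵢ = -0.750, so a root lies in (0, 1).
Iterate (Newton) starting at ψ = 0.56:
  ψ = 0.560: g = -0.2807, g' = -0.771 → ψ = 0.196
  ψ = 0.196: g = 0.0084, g' = -0.935 → ψ = 0.205
Converged at ψ = 0.205.
Compositions from xᵢ = zᵢ/(1+ψ(Kᵢ−1)), yᵢ = Kᵢxᵢ:
  THF: x = 0.195, y = 0.620
  n-octane: x = 0.307, y = 0.205
  o-xylene: x = 0.498, y = 0.174

ψ = 0.205, x_o-xylene = 0.498, y_o-xylene = 0.174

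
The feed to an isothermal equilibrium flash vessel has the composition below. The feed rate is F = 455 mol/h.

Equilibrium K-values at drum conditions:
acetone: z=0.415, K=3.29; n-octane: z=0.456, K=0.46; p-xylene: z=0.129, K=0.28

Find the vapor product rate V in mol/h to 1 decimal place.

V = 207.4 mol/h

Rachford–Rice: g(V/F) = Σ zᵢ(Kᵢ−1)/(1+V/F(Kᵢ−1)) = 0.
Feasibility: ΣzᵢKᵢ = 1.611, Σzᵢ/Kᵢ = 1.578 — both > 1, two phases present.
Newton–Raphson from V/F = 0.5:
  V/F = 0.500: g = -0.0394, g' = -0.886 → V/F = 0.456
Converged at V/F = 0.456.
Then V = V/F·F = 0.4559·455 = 207.4 mol/h and L = F − V = 247.6 mol/h.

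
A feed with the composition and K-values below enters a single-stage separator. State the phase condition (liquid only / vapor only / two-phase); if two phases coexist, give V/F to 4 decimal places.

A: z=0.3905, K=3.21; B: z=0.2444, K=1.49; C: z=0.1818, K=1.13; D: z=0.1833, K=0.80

ΣzᵢKᵢ = 1.9697; Σzᵢ/Kᵢ = 0.6757.
Since Σzᵢ/Kᵢ < 1 the mixture is above its dew point — single vapor phase.

vapor only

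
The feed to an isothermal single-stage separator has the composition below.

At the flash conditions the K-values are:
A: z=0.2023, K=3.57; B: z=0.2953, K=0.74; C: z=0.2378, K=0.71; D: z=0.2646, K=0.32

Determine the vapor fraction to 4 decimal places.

Rachford–Rice: g(ψ) = Σ zᵢ(Kᵢ−1)/(1+ψ(Kᵢ−1)) = 0.
g(0) = ΣzᵢKᵢ − 1 = 0.1942 and g(1) = 1 − Σzᵢ/Kᵢ = -0.6175, so a root lies in (0, 1).
Iterate (Newton) starting at ψ = 0.5:
  ψ = 0.5000: g = -0.21399, g' = -0.5905 → ψ = 0.1376
  ψ = 0.1376: g = 0.03411, g' = -0.9213 → ψ = 0.1746
  ψ = 0.1746: g = 0.00160, g' = -0.8382 → ψ = 0.1766
Converged at ψ = 0.1766.

ψ = 0.1766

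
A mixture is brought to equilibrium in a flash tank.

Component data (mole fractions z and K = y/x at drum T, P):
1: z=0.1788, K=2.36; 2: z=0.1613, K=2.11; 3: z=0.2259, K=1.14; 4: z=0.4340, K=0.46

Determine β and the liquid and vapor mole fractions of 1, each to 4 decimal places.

Newton–Raphson from β = 0.35:
  β = 0.3500: g = 0.03487, g' = -0.4513 → β = 0.4273
  β = 0.4273: g = 0.00044, g' = -0.4415 → β = 0.4283
Converged at β = 0.4283.
Compositions from xᵢ = zᵢ/(1+β(Kᵢ−1)), yᵢ = Kᵢxᵢ:
  1: x = 0.1130, y = 0.2667
  2: x = 0.1093, y = 0.2307
  3: x = 0.2131, y = 0.2430
  4: x = 0.5646, y = 0.2597

β = 0.4283, x_1 = 0.1130, y_1 = 0.2667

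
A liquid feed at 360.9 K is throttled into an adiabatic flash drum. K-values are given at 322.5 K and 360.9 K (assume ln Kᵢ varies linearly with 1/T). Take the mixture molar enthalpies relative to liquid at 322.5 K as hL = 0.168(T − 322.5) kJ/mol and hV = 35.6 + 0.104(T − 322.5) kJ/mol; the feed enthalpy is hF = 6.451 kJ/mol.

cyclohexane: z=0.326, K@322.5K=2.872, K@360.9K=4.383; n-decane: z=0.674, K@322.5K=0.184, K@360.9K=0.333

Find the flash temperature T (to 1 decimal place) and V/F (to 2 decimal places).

Adiabatic flash: solve Rachford–Rice at each trial T, then check hF = ψ·hV(T) + (1−ψ)·hL(T).
  T = 322.5 K: K = (2.872, 0.184), RR gives ψ = 0.039, H_out = 1.405 kJ/mol
  T = 360.9 K: K = (4.383, 0.333), RR gives ψ = 0.290, H_out = 16.047 kJ/mol
  T = 341.7 K: K = (3.590, 0.252), RR gives ψ = 0.175, H_out = 9.256 kJ/mol
  T = 332.1 K: K = (3.222, 0.216), RR gives ψ = 0.113, H_out = 5.549 kJ/mol
  T = 336.9 K: K = (3.404, 0.234), RR gives ψ = 0.145, H_out = 7.444 kJ/mol
  T = 334.5 K: K = (3.312, 0.225), RR gives ψ = 0.129, H_out = 6.508 kJ/mol
Linear interpolation between T = 332.1 (H_out = 5.549) and T = 334.5 (H_out = 6.508) on hF = 6.451 gives T ≈ 334.4 K, at which ψ = 0.13.

T = 334.4 K, V/F = 0.13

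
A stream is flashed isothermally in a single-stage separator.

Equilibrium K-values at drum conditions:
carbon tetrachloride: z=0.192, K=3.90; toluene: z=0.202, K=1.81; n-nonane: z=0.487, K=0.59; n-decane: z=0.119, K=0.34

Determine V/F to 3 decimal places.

V/F = 0.458

Newton iteration, V/F⁰ = 0.5:
  V/F = 0.500: g = -0.0247, g' = -0.581 → V/F = 0.458
Converged at V/F = 0.458.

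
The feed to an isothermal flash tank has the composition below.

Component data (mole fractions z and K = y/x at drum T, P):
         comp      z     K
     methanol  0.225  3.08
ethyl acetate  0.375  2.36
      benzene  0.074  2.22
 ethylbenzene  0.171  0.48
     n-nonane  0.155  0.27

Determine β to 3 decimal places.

Rachford–Rice: g(β) = Σ zᵢ(Kᵢ−1)/(1+β(Kᵢ−1)) = 0.
Feasibility: ΣzᵢKᵢ = 1.866, Σzᵢ/Kᵢ = 1.196 — both > 1, two phases present.
Iterate (Newton) starting at β = 0.55:
  β = 0.550: g = 0.2505, g' = -0.800 → β = 0.863
  β = 0.863: g = -0.0214, g' = -1.054 → β = 0.843
Converged at β = 0.843.

β = 0.843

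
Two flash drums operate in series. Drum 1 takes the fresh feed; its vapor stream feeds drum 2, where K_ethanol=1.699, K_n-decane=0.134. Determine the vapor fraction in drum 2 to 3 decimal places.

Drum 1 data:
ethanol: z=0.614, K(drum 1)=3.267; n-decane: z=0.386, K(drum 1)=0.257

Drum 1:
Rachford–Rice: g(ψ₁) = Σ zᵢ(Kᵢ−1)/(1+ψ₁(Kᵢ−1)) = 0.
Check two-phase: ΣzᵢKᵢ = 2.105 > 1 and Σzᵢ/Kᵢ = 1.690 > 1, so g(0) = 1.105 > 0 and g(1) = -0.690 < 0.
Binary case is linear: z₁(K₁−1)(1+ψ₁(K₂−1)) + z₂(K₂−1)(1+ψ₁(K₁−1)) = 0
⇒ ψ₁ = [z₁(K₁−1)+z₂(K₂−1)] / [−(K₁−1)(K₂−1)] = 1.1051/1.6844 = 0.656
Drum-1 compositions:
  ethanol: x = 0.247, y = 0.806
  n-decane: x = 0.753, y = 0.194
Drum-2 feed = drum-1 vapor: z₂ = (0.8064, 0.1936).
Drum 2:
Material balance + equilibrium reduce to Σ zᵢ(Kᵢ−1)/(1+ψ₂(Kᵢ−1)) = 0.
g(0) = ΣzᵢKᵢ − 1 = 0.396 and g(1) = 1 − Σzᵢ/Kᵢ = -0.919, so a root lies in (0, 1).
Binary case is linear: z₁(K₁−1)(1+ψ₂(K₂−1)) + z₂(K₂−1)(1+ψ₂(K₁−1)) = 0
⇒ ψ₂ = [z₁(K₁−1)+z₂(K₂−1)] / [−(K₁−1)(K₂−1)] = 0.3961/0.6053 = 0.654
  ethanol: x = 0.553, y = 0.940
  n-decane: x = 0.447, y = 0.060

V/F (drum 2) = 0.654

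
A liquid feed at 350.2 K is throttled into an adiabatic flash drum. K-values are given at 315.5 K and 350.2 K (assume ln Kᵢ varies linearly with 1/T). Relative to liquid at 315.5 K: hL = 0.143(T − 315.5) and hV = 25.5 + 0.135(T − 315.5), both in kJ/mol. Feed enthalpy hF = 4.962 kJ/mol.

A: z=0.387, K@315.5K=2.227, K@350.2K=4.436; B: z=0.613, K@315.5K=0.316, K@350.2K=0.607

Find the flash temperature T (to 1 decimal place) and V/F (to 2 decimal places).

Adiabatic flash: solve Rachford–Rice at each trial T, then check hF = ψ·hV(T) + (1−ψ)·hL(T).
  T = 315.5 K: K = (2.227, 0.316), RR gives ψ = 0.066, H_out = 1.688 kJ/mol
  T = 350.2 K: K = (4.436, 0.607), RR gives ψ = 0.806, H_out = 25.300 kJ/mol
  T = 332.9 K: K = (3.203, 0.446), RR gives ψ = 0.420, H_out = 13.145 kJ/mol
  T = 324.2 K: K = (2.684, 0.377), RR gives ψ = 0.257, H_out = 7.787 kJ/mol
  T = 319.9 K: K = (2.451, 0.346), RR gives ψ = 0.169, H_out = 4.936 kJ/mol
  T = 322.0 K: K = (2.563, 0.361), RR gives ψ = 0.213, H_out = 6.358 kJ/mol
Linear interpolation between T = 319.9 (H_out = 4.936) and T = 322.0 (H_out = 6.358) on hF = 4.962 gives T ≈ 319.9 K, at which ψ = 0.17.

T = 319.9 K, V/F = 0.17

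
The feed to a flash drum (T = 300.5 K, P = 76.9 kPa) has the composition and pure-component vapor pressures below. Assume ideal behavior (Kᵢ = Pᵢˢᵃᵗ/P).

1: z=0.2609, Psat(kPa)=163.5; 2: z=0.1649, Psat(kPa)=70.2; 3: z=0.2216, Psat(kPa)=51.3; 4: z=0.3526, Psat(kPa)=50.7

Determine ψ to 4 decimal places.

Raoult's law: Kᵢ = Pᵢˢᵃᵗ/P = Pᵢˢᵃᵗ/76.9.
  K_1 = 163.5/76.9 = 2.126138, K_2 = 70.2/76.9 = 0.912874, K_3 = 51.3/76.9 = 0.667100, K_4 = 50.7/76.9 = 0.659298
Let ψ = V/F and solve Σ zᵢ(Kᵢ−1)/(1+ψ(Kᵢ−1)) = 0.
Feasibility: ΣzᵢKᵢ = 1.0855, Σzᵢ/Kᵢ = 1.1703 — both > 1, two phases present.
Newton–Raphson from ψ = 0.37:
  ψ = 0.3700: g = -0.02904, g' = -0.2517 → ψ = 0.2546
  ψ = 0.2546: g = 0.00150, g' = -0.2795 → ψ = 0.2600
Converged at ψ = 0.2600.

ψ = 0.2600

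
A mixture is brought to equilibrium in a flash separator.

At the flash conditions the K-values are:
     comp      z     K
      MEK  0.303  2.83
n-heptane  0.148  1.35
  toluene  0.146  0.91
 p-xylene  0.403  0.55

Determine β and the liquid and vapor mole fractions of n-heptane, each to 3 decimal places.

β = 0.716, x_n-heptane = 0.118, y_n-heptane = 0.160

Let β = V/F and solve Σ zᵢ(Kᵢ−1)/(1+β(Kᵢ−1)) = 0.
Feasibility: ΣzᵢKᵢ = 1.412, Σzᵢ/Kᵢ = 1.110 — both > 1, two phases present.
Newton iteration, β⁰ = 0.63:
  β = 0.630: g = 0.0330, g' = -0.391 → β = 0.714
  β = 0.714: g = 0.0005, g' = -0.381 → β = 0.716
Converged at β = 0.716.
Compositions from xᵢ = zᵢ/(1+β(Kᵢ−1)), yᵢ = Kᵢxᵢ:
  MEK: x = 0.131, y = 0.371
  n-heptane: x = 0.118, y = 0.160
  toluene: x = 0.156, y = 0.142
  p-xylene: x = 0.594, y = 0.327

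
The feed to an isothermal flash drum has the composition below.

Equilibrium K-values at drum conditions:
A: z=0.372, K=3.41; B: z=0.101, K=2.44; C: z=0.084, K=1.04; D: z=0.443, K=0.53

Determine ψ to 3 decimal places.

ψ = 0.879

Material balance + equilibrium reduce to Σ zᵢ(Kᵢ−1)/(1+ψ(Kᵢ−1)) = 0.
g(0) = ΣzᵢKᵢ − 1 = 0.837 and g(1) = 1 − Σzᵢ/Kᵢ = -0.067, so a root lies in (0, 1).
Iterate (Newton) starting at ψ = 0.64:
  ψ = 0.640: g = 0.1338, g' = -0.591 → ψ = 0.866
  ψ = 0.866: g = 0.0071, g' = -0.547 → ψ = 0.879
Converged at ψ = 0.879.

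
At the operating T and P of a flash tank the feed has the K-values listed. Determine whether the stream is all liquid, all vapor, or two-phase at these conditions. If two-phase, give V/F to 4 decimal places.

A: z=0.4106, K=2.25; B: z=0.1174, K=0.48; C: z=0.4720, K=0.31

ΣzᵢKᵢ = 1.1265; Σzᵢ/Kᵢ = 1.9497.
Both exceed 1, so a two-phase solution exists.
Material balance + equilibrium reduce to Σ zᵢ(Kᵢ−1)/(1+ψ(Kᵢ−1)) = 0.
Newton–Raphson from ψ = 0.38:
  ψ = 0.3800: g = -0.16954, g' = -0.7570 → ψ = 0.1560
  ψ = 0.1560: g = -0.00194, g' = -0.7690 → ψ = 0.1535
Converged at ψ = 0.1535.

two-phase, V/F = 0.1535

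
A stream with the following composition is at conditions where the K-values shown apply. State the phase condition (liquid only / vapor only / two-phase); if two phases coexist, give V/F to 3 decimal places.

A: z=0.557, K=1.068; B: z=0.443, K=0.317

ΣzᵢKᵢ = 0.735; Σzᵢ/Kᵢ = 1.919.
Since ΣzᵢKᵢ < 1 the mixture is below its bubble point — single liquid phase.

liquid only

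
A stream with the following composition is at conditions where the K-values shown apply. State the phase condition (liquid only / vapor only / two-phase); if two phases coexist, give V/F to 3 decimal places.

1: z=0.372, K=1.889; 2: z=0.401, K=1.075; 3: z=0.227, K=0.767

ΣzᵢKᵢ = 1.308; Σzᵢ/Kᵢ = 0.866.
Since Σzᵢ/Kᵢ < 1 the mixture is above its dew point — single vapor phase.

vapor only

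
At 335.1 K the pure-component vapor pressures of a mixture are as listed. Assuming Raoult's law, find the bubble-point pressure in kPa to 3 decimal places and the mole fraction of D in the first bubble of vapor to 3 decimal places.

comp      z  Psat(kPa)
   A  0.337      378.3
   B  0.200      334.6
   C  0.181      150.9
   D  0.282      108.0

Pbub = 252.176 kPa, y_D = 0.121

At the bubble point ψ → 0, so ΣzᵢKᵢ = 1 with Kᵢ = Pᵢˢᵃᵗ/P ⇒ P = ΣzᵢPᵢˢᵃᵗ.
P = 0.337·378.3 + 0.200·334.6 + 0.181·150.9 + 0.282·108.0 = 252.176 kPa
yᵢ = zᵢPᵢˢᵃᵗ/P ⇒ y_D = 0.282·108.0/252.176 = 0.121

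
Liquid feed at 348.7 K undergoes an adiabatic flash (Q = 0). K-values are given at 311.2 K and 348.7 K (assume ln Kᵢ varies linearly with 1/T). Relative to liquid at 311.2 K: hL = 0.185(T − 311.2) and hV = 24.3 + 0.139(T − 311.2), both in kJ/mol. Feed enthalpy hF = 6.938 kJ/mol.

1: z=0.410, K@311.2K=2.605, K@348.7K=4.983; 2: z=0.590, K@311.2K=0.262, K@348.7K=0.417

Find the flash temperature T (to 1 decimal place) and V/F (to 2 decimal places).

T = 316.0 K, V/F = 0.25

Adiabatic flash: solve Rachford–Rice at each trial T, then check hF = ψ·hV(T) + (1−ψ)·hL(T).
  T = 311.2 K: K = (2.605, 0.262), RR gives ψ = 0.188, H_out = 4.567 kJ/mol
  T = 348.7 K: K = (4.983, 0.417), RR gives ψ = 0.555, H_out = 19.470 kJ/mol
  T = 329.9 K: K = (3.667, 0.335), RR gives ψ = 0.395, H_out = 12.719 kJ/mol
  T = 320.5 K: K = (3.103, 0.297), RR gives ψ = 0.303, H_out = 8.946 kJ/mol
  T = 315.9 K: K = (2.850, 0.279), RR gives ψ = 0.250, H_out = 6.890 kJ/mol
  T = 318.2 K: K = (2.975, 0.288), RR gives ψ = 0.277, H_out = 7.941 kJ/mol
Linear interpolation between T = 315.9 (H_out = 6.890) and T = 318.2 (H_out = 7.941) on hF = 6.938 gives T ≈ 316.0 K, at which ψ = 0.25.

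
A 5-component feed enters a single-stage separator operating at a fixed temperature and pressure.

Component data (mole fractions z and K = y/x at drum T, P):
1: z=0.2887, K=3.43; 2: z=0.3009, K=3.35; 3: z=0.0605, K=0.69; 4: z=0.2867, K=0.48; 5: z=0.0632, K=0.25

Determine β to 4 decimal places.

Let β = V/F and solve Σ zᵢ(Kᵢ−1)/(1+β(Kᵢ−1)) = 0.
Check two-phase: ΣzᵢKᵢ = 2.1934 > 1 and Σzᵢ/Kᵢ = 1.1118 > 1, so g(0) = 1.1934 > 0 and g(1) = -0.1118 < 0.
Newton iteration, β⁰ = 0.5:
  β = 0.5000: g = 0.34233, g' = -0.9395 → β = 0.8644
  β = 0.8644: g = 0.02834, g' = -0.9122 → β = 0.8955
  β = 0.8955: g = -0.00061, g' = -0.9537 → β = 0.8948
Converged at β = 0.8948.

β = 0.8948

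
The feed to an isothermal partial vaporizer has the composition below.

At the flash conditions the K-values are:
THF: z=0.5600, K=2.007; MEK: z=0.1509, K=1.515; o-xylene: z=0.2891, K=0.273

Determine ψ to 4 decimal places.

ψ = 0.6507

Let ψ = V/F and solve Σ zᵢ(Kᵢ−1)/(1+ψ(Kᵢ−1)) = 0.
Check two-phase: ΣzᵢKᵢ = 1.4315 > 1 and Σzᵢ/Kᵢ = 1.4376 > 1, so g(0) = 0.4315 > 0 and g(1) = -0.4376 < 0.
Newton–Raphson from ψ = 0.5:
  ψ = 0.5000: g = 0.10667, g' = -0.6537 → ψ = 0.6632
  ψ = 0.6632: g = -0.00980, g' = -0.7961 → ψ = 0.6509
  ψ = 0.6509: g = -0.00010, g' = -0.7802 → ψ = 0.6507
Converged at ψ = 0.6507.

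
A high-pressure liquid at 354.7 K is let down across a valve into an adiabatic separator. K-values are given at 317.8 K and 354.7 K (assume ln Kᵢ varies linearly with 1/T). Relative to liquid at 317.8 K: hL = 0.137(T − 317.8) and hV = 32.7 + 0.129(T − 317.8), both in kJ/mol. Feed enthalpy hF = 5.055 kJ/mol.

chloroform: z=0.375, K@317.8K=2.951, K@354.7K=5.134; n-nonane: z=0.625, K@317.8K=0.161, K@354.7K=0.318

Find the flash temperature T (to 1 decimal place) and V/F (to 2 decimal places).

T = 319.8 K, V/F = 0.15

Adiabatic flash: solve Rachford–Rice at each trial T, then check hF = ψ·hV(T) + (1−ψ)·hL(T).
  T = 317.8 K: K = (2.951, 0.161), RR gives ψ = 0.127, H_out = 4.140 kJ/mol
  T = 354.7 K: K = (5.134, 0.318), RR gives ψ = 0.399, H_out = 17.974 kJ/mol
  T = 336.2 K: K = (3.949, 0.230), RR gives ψ = 0.275, H_out = 11.482 kJ/mol
  T = 327.0 K: K = (3.428, 0.194), RR gives ψ = 0.208, H_out = 8.032 kJ/mol
  T = 322.4 K: K = (3.184, 0.177), RR gives ψ = 0.169, H_out = 6.161 kJ/mol
  T = 320.1 K: K = (3.066, 0.169), RR gives ψ = 0.149, H_out = 5.172 kJ/mol
Linear interpolation between T = 317.8 (H_out = 4.140) and T = 320.1 (H_out = 5.172) on hF = 5.055 gives T ≈ 319.8 K, at which ψ = 0.15.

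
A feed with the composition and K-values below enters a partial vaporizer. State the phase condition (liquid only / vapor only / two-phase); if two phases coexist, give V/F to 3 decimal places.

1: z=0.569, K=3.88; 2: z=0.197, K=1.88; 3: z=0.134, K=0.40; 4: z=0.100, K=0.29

vapor only

ΣzᵢKᵢ = 2.661; Σzᵢ/Kᵢ = 0.931.
Since Σzᵢ/Kᵢ < 1 the mixture is above its dew point — single vapor phase.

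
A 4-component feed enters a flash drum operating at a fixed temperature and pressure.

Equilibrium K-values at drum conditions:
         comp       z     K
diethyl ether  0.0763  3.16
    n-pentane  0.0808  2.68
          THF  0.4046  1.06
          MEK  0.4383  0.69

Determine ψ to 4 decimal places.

Material balance + equilibrium reduce to Σ zᵢ(Kᵢ−1)/(1+ψ(Kᵢ−1)) = 0.
g(0) = ΣzᵢKᵢ − 1 = 0.1890 and g(1) = 1 − Σzᵢ/Kᵢ = -0.0712, so a root lies in (0, 1).
Newton iteration, ψ⁰ = 0.45:
  ψ = 0.4500: g = 0.02661, g' = -0.2238 → ψ = 0.5689
  ψ = 0.5689: g = 0.00185, g' = -0.1947 → ψ = 0.5785
Converged at ψ = 0.5785.

ψ = 0.5785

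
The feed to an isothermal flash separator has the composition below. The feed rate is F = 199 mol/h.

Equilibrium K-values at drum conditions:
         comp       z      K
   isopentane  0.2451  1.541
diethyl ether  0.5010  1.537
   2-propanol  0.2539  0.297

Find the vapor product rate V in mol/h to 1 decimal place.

Newton–Raphson from V/F = 0.5:
  V/F = 0.5000: g = 0.04122, g' = -0.4326 → V/F = 0.5953
  V/F = 0.5953: g = -0.00278, g' = -0.4951 → V/F = 0.5897
  V/F = 0.5897: g = -0.00001, g' = -0.4907 → V/F = 0.5896
Converged at V/F = 0.5896.
Then V = V/F·F = 0.5896·199 = 117.3 mol/h and L = F − V = 81.7 mol/h.

V = 117.3 mol/h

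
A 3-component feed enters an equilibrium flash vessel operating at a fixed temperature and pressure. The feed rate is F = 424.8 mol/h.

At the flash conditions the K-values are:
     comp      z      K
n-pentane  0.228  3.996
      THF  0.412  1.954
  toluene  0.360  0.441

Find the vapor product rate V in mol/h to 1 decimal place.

Material balance + equilibrium reduce to Σ zᵢ(Kᵢ−1)/(1+ψ(Kᵢ−1)) = 0.
Feasibility: ΣzᵢKᵢ = 1.875, Σzᵢ/Kᵢ = 1.084 — both > 1, two phases present.
Newton iteration, ψ⁰ = 0.69:
  ψ = 0.690: g = 0.1321, g' = -0.652 → ψ = 0.893
  ψ = 0.893: g = -0.0035, g' = -0.709 → ψ = 0.888
Converged at ψ = 0.888.
Then V = ψ·F = 0.8877·424.8 = 377.1 mol/h and L = F − V = 47.7 mol/h.

V = 377.1 mol/h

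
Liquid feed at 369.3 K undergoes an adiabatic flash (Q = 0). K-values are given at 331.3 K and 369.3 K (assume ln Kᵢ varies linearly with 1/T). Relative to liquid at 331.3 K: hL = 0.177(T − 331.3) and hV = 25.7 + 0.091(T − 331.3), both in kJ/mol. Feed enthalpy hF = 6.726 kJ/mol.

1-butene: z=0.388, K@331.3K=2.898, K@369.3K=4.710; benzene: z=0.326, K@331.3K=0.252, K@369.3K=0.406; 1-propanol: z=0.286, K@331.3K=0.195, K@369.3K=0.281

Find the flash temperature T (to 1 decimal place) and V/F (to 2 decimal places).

Adiabatic flash: solve Rachford–Rice at each trial T, then check hF = ψ·hV(T) + (1−ψ)·hL(T).
  T = 331.3 K: K = (2.898, 0.252, 0.195), RR gives ψ = 0.178, H_out = 4.583 kJ/mol
  T = 369.3 K: K = (4.710, 0.406, 0.281), RR gives ψ = 0.428, H_out = 16.319 kJ/mol
  T = 350.3 K: K = (3.744, 0.324, 0.236), RR gives ψ = 0.318, H_out = 11.005 kJ/mol
  T = 340.8 K: K = (3.306, 0.287, 0.215), RR gives ψ = 0.254, H_out = 8.000 kJ/mol
  T = 336.1 K: K = (3.100, 0.269, 0.205), RR gives ψ = 0.218, H_out = 6.374 kJ/mol
  T = 338.5 K: K = (3.204, 0.278, 0.210), RR gives ψ = 0.237, H_out = 7.218 kJ/mol
Linear interpolation between T = 336.1 (H_out = 6.374) and T = 338.5 (H_out = 7.218) on hF = 6.726 gives T ≈ 337.1 K, at which ψ = 0.23.

T = 337.1 K, V/F = 0.23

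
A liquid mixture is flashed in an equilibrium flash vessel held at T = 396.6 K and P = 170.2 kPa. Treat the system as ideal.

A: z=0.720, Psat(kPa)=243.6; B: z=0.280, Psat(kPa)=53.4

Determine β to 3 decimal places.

Raoult's law: Kᵢ = Pᵢˢᵃᵗ/P = Pᵢˢᵃᵗ/170.2.
  K_A = 243.6/170.2 = 1.43126, K_B = 53.4/170.2 = 0.31375
Rachford–Rice: g(β) = Σ zᵢ(Kᵢ−1)/(1+β(Kᵢ−1)) = 0.
Feasibility: ΣzᵢKᵢ = 1.118, Σzᵢ/Kᵢ = 1.395 — both > 1, two phases present.
Newton–Raphson from β = 0.5:
  β = 0.500: g = -0.0371, g' = -0.396 → β = 0.406
  β = 0.406: g = -0.0023, g' = -0.351 → β = 0.400
Converged at β = 0.400.

β = 0.400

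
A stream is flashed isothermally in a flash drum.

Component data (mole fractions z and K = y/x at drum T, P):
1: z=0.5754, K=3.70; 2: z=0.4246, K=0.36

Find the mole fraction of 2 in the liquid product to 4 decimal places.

Rachford–Rice: g(ψ) = Σ zᵢ(Kᵢ−1)/(1+ψ(Kᵢ−1)) = 0.
g(0) = ΣzᵢKᵢ − 1 = 1.2818 and g(1) = 1 − Σzᵢ/Kᵢ = -0.3350, so a root lies in (0, 1).
Binary case is linear: z₁(K₁−1)(1+ψ(K₂−1)) + z₂(K₂−1)(1+ψ(K₁−1)) = 0
⇒ ψ = [z₁(K₁−1)+z₂(K₂−1)] / [−(K₁−1)(K₂−1)] = 1.28184/1.72800 = 0.7418
Compositions from xᵢ = zᵢ/(1+ψ(Kᵢ−1)), yᵢ = Kᵢxᵢ:
  1: x = 0.1916, y = 0.7090
  2: x = 0.8084, y = 0.2910

x_2 = 0.8084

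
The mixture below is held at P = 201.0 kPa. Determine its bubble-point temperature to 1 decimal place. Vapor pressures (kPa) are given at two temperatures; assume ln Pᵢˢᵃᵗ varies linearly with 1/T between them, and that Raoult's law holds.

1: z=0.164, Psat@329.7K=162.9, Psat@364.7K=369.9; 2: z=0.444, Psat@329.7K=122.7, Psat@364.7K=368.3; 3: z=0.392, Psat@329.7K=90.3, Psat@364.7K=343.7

Bubble-point temperature: ΣzᵢPᵢˢᵃᵗ(T) = P. Interpolate ln Pᵢˢᵃᵗ = aᵢ + bᵢ/T.
  T = 329.7 K: ΣzᵢPᵢˢᵃᵗ = 116.59 kPa
  T = 364.7 K: ΣzᵢPᵢˢᵃᵗ = 358.92 kPa
  T = 347.2 K: ΣzᵢPᵢˢᵃᵗ = 209.56 kPa
  T = 338.4 K: ΣzᵢPᵢˢᵃᵗ = 157.05 kPa
  T = 342.8 K: ΣzᵢPᵢˢᵃᵗ = 181.70 kPa
  T = 345.0 K: ΣzᵢPᵢˢᵃᵗ = 195.21 kPa
Interpolating between 345.0 K and 347.2 K gives T ≈ 345.9 K.

T = 345.9 K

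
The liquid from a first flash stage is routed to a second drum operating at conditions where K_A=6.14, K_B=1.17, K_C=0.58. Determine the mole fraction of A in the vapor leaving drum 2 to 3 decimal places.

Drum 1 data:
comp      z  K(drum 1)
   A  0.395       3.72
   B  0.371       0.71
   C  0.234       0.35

y_A (drum 2) = 0.198

Drum 1:
Material balance + equilibrium reduce to Σ zᵢ(Kᵢ−1)/(1+ψ₁(Kᵢ−1)) = 0.
Check two-phase: ΣzᵢKᵢ = 1.815 > 1 and Σzᵢ/Kᵢ = 1.297 > 1, so g(0) = 0.815 > 0 and g(1) = -0.297 < 0.
Newton–Raphson from ψ₁ = 0.66:
  ψ₁ = 0.660: g = -0.0151, g' = -0.725 → ψ₁ = 0.639
Converged at ψ₁ = 0.639.
Drum-1 compositions:
  A: x = 0.144, y = 0.537
  B: x = 0.455, y = 0.323
  C: x = 0.400, y = 0.140
Drum-2 feed = drum-1 liquid: z₂ = (0.1442, 0.4554, 0.4003).
Drum 2:
Let ψ₂ = V/F and solve Σ zᵢ(Kᵢ−1)/(1+ψ₂(Kᵢ−1)) = 0.
Feasibility: ΣzᵢKᵢ = 1.651, Σzᵢ/Kᵢ = 1.103 — both > 1, two phases present.
Newton–Raphson from ψ₂ = 0.5:
  ψ₂ = 0.500: g = 0.0662, g' = -0.423 → ψ₂ = 0.656
  ψ₂ = 0.656: g = 0.0070, g' = -0.344 → ψ₂ = 0.677
Converged at ψ₂ = 0.677.
  A: x = 0.032, y = 0.198
  B: x = 0.408, y = 0.478
  C: x = 0.559, y = 0.324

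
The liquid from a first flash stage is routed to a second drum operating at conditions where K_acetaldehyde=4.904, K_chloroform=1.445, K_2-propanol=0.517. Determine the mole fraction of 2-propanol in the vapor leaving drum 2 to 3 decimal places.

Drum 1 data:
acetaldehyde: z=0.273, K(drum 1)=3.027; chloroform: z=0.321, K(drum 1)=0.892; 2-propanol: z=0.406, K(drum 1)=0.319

y_2-propanol (drum 2) = 0.354

Drum 1:
Let ψ₁ = V/F and solve Σ zᵢ(Kᵢ−1)/(1+ψ₁(Kᵢ−1)) = 0.
Feasibility: ΣzᵢKᵢ = 1.242, Σzᵢ/Kᵢ = 1.723 — both > 1, two phases present.
Newton iteration, ψ₁⁰ = 0.5:
  ψ₁ = 0.500: g = -0.1811, g' = -0.714 → ψ₁ = 0.246
  ψ₁ = 0.246: g = 0.0012, g' = -0.775 → ψ₁ = 0.248
Converged at ψ₁ = 0.248.
Drum-1 compositions:
  acetaldehyde: x = 0.182, y = 0.550
  chloroform: x = 0.330, y = 0.294
  2-propanol: x = 0.488, y = 0.156
Drum-2 feed = drum-1 liquid: z₂ = (0.1817, 0.3298, 0.4885).
Drum 2:
Rachford–Rice: g(ψ₂) = Σ zᵢ(Kᵢ−1)/(1+ψ₂(Kᵢ−1)) = 0.
g(0) = ΣzᵢKᵢ − 1 = 0.620 and g(1) = 1 − Σzᵢ/Kᵢ = -0.210, so a root lies in (0, 1).
Iterate (Newton) starting at ψ₂ = 0.5:
  ψ₂ = 0.500: g = 0.0493, g' = -0.560 → ψ₂ = 0.588
  ψ₂ = 0.588: g = 0.0020, g' = -0.518 → ψ₂ = 0.592
Converged at ψ₂ = 0.592.
  acetaldehyde: x = 0.055, y = 0.269
  chloroform: x = 0.261, y = 0.377
  2-propanol: x = 0.684, y = 0.354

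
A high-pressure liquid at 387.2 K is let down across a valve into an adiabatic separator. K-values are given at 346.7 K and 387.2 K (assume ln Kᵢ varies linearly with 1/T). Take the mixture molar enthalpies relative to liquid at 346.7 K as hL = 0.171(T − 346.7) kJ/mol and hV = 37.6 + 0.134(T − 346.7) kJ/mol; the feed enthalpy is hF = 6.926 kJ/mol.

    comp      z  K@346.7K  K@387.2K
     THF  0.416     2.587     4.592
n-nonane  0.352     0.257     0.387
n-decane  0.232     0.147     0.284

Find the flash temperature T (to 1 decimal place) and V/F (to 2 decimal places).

T = 348.2 K, V/F = 0.18

Adiabatic flash: solve Rachford–Rice at each trial T, then check hF = ψ·hV(T) + (1−ψ)·hL(T).
  T = 346.7 K: K = (2.587, 0.257, 0.147), RR gives ψ = 0.160, H_out = 6.033 kJ/mol
  T = 387.2 K: K = (4.592, 0.387, 0.284), RR gives ψ = 0.472, H_out = 23.961 kJ/mol
  T = 366.9 K: K = (3.499, 0.319, 0.208), RR gives ψ = 0.339, H_out = 15.942 kJ/mol
  T = 356.8 K: K = (3.022, 0.287, 0.176), RR gives ψ = 0.260, H_out = 11.400 kJ/mol
  T = 351.8 K: K = (2.801, 0.272, 0.161), RR gives ψ = 0.214, H_out = 8.880 kJ/mol
  T = 349.2 K: K = (2.691, 0.264, 0.154), RR gives ψ = 0.188, H_out = 7.469 kJ/mol
  T = 347.9 K: K = (2.636, 0.260, 0.150), RR gives ψ = 0.174, H_out = 6.732 kJ/mol
Linear interpolation between T = 347.9 (H_out = 6.732) and T = 349.2 (H_out = 7.469) on hF = 6.926 gives T ≈ 348.2 K, at which ψ = 0.18.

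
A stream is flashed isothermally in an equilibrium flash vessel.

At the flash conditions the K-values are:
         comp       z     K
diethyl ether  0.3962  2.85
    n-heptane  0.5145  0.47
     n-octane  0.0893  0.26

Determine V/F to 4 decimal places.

V/F = 0.3762

Iterate (Newton) starting at V/F = 0.37:
  V/F = 0.3700: g = 0.00493, g' = -0.7942 → V/F = 0.3762
Converged at V/F = 0.3762.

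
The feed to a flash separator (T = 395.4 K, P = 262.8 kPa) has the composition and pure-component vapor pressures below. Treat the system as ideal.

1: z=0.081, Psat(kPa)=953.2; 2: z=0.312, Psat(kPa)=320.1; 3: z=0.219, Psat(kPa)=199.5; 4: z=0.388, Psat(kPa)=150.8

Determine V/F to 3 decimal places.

V/F = 0.119

Raoult's law: Kᵢ = Pᵢˢᵃᵗ/P = Pᵢˢᵃᵗ/262.8.
  K_1 = 953.2/262.8 = 3.62709, K_2 = 320.1/262.8 = 1.21804, K_3 = 199.5/262.8 = 0.75913, K_4 = 150.8/262.8 = 0.57382
Rachford–Rice: g(V/F) = Σ zᵢ(Kᵢ−1)/(1+V/F(Kᵢ−1)) = 0.
Check two-phase: ΣzᵢKᵢ = 1.063 > 1 and Σzᵢ/Kᵢ = 1.243 > 1, so g(0) = 0.063 > 0 and g(1) = -0.243 < 0.
Iterate (Newton) starting at V/F = 0.65:
  V/F = 0.650: g = -0.1531, g' = -0.240 → V/F = 0.013
  V/F = 0.013: g = 0.0544, g' = -0.622 → V/F = 0.101
  V/F = 0.101: g = 0.0081, g' = -0.454 → V/F = 0.118
  V/F = 0.118: g = 0.0002, g' = -0.431 → V/F = 0.119
Converged at V/F = 0.119.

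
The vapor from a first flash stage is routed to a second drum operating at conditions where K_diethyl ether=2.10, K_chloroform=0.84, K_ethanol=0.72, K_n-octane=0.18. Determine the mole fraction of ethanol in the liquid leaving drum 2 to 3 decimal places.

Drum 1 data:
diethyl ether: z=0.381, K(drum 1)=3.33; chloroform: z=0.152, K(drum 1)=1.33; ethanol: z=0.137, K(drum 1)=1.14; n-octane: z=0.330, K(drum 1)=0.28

x_ethanol (drum 2) = 0.173

Drum 1:
Newton iteration, ψ₁⁰ = 0.5:
  ψ₁ = 0.500: g = 0.0998, g' = -0.873 → ψ₁ = 0.614
  ψ₁ = 0.614: g = -0.0015, g' = -0.914 → ψ₁ = 0.613
Converged at ψ₁ = 0.613.
Drum-1 compositions:
  diethyl ether: x = 0.157, y = 0.523
  chloroform: x = 0.126, y = 0.168
  ethanol: x = 0.126, y = 0.144
  n-octane: x = 0.590, y = 0.165
Drum-2 feed = drum-1 vapor: z₂ = (0.5227, 0.1682, 0.1438, 0.1653).
Drum 2:
Rachford–Rice: g(ψ₂) = Σ zᵢ(Kᵢ−1)/(1+ψ₂(Kᵢ−1)) = 0.
Check two-phase: ΣzᵢKᵢ = 1.372 > 1 and Σzᵢ/Kᵢ = 1.567 > 1, so g(0) = 0.372 > 0 and g(1) = -0.567 < 0.
Iterate (Newton) starting at ψ₂ = 0.63:
  ψ₂ = 0.630: g = -0.0197, g' = -0.718 → ψ₂ = 0.603
  ψ₂ = 0.603: g = -0.0005, g' = -0.685 → ψ₂ = 0.602
Converged at ψ₂ = 0.602.
  diethyl ether: x = 0.314, y = 0.660
  chloroform: x = 0.186, y = 0.156
  ethanol: x = 0.173, y = 0.125
  n-octane: x = 0.326, y = 0.059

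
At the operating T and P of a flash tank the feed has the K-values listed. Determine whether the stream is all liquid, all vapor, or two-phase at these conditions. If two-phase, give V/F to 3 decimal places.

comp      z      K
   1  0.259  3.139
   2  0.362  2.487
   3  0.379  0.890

all vapor

ΣzᵢKᵢ = 2.051; Σzᵢ/Kᵢ = 0.654.
Since Σzᵢ/Kᵢ < 1 the mixture is above its dew point — single vapor phase.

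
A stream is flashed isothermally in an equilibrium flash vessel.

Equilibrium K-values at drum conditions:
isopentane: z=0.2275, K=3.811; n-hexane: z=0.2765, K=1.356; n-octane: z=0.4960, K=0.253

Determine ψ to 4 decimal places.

ψ = 0.2598

Rachford–Rice: g(ψ) = Σ zᵢ(Kᵢ−1)/(1+ψ(Kᵢ−1)) = 0.
g(0) = ΣzᵢKᵢ − 1 = 0.3674 and g(1) = 1 − Σzᵢ/Kᵢ = -1.2241, so a root lies in (0, 1).
Iterate (Newton) starting at ψ = 0.35:
  ψ = 0.3500: g = -0.09179, g' = -0.9919 → ψ = 0.2575
  ψ = 0.2575: g = 0.00244, g' = -1.0587 → ψ = 0.2598
Converged at ψ = 0.2598.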